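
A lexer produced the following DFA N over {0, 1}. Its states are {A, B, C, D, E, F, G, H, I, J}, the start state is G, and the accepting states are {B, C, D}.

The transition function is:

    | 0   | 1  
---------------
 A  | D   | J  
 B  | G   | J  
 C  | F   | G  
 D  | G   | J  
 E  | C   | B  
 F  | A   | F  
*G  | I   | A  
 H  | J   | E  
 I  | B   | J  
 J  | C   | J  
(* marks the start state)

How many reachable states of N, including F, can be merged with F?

States {E,H} cannot be reached from the start state, so discard them.
Start with accepting vs non-accepting: {B,C,D} | {A,F,G,I,J}.
On input 0, block {A,F,G,I,J} splits into {A,I,J} and {F,G}.
Split {B,C,D} by δ(·,1) → {B,D} and {C}.
Split {A,I,J} by δ(·,0) → {A,I} and {J}.
On input 1, block {F,G} splits into {F} and {G}.
No further refinement is possible. Final partition (6 blocks): {B,D} | {A,I} | {F} | {C} | {J} | {G}.
The equivalence class containing F is {F}, of size 1.

1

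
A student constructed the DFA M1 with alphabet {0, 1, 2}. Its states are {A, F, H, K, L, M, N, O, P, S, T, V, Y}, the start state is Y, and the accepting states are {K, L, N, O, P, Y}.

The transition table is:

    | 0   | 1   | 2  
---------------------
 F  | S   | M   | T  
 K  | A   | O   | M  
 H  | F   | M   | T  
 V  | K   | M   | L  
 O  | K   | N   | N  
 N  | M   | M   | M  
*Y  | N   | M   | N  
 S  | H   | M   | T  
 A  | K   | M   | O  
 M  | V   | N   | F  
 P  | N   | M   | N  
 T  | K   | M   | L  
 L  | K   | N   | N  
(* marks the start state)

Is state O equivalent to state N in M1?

States {P} cannot be reached from the start state, so discard them.
Initial partition by acceptance: {K,L,N,O,Y} | {A,F,H,M,S,T,V}.
On input 0, block {K,L,N,O,Y} splits into {L,O,Y} and {K,N}.
On input 1, block {L,O,Y} splits into {L,O} and {Y}.
Split {A,F,H,M,S,T,V} by δ(·,0) → {F,H,M,S} and {A,T,V}.
Refine {F,H,M,S} on symbol 0: members go to different blocks, giving {F,H,S} and {M}.
Refine {K,N} on symbol 0: members go to different blocks, giving {K} and {N}.
Stable partition: {L,O} | {F,H,S} | {K} | {Y} | {A,T,V} | {M} | {N} — 7 equivalence classes.
O and N end up in different blocks, so they are distinguishable. For instance, the string '0' is accepted from only O.

No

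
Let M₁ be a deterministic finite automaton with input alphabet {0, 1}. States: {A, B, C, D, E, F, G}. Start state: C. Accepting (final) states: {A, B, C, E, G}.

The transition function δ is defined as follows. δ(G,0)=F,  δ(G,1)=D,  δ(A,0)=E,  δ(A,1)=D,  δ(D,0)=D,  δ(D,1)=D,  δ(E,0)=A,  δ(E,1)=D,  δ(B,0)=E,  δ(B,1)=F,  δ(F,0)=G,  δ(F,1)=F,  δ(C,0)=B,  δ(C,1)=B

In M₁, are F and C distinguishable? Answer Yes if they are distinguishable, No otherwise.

Yes

All states are reachable from the start state.
P0 = {A,B,C,E,G} | {D,F}.
Split {A,B,C,E,G} by δ(·,0) → {A,B,C,E} and {G}.
On input 1, block {A,B,C,E} splits into {A,B,E} and {C}.
On input 0, block {D,F} splits into {D} and {F}.
Refine {A,B,E} on symbol 1: members go to different blocks, giving {A,E} and {B}.
Stable partition: {A,E} | {D} | {G} | {C} | {F} | {B} — 6 equivalence classes.
F and C end up in different blocks, so they are distinguishable. For instance, the string 'ε' is accepted from only C.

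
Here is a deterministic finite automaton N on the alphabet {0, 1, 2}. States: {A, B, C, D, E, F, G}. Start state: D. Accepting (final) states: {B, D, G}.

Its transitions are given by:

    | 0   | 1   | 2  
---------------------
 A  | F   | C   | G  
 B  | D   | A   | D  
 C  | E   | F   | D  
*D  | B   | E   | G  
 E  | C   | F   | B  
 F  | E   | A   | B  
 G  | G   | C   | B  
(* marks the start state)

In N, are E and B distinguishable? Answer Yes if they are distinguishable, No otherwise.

All states are reachable from the start state.
Start with accepting vs non-accepting: {B,D,G} | {A,C,E,F}.
The partition is now stable with 2 blocks: {B,D,G} | {A,C,E,F}.
E and B end up in different blocks, so they are distinguishable. For instance, the string 'ε' is accepted from only B.

Yes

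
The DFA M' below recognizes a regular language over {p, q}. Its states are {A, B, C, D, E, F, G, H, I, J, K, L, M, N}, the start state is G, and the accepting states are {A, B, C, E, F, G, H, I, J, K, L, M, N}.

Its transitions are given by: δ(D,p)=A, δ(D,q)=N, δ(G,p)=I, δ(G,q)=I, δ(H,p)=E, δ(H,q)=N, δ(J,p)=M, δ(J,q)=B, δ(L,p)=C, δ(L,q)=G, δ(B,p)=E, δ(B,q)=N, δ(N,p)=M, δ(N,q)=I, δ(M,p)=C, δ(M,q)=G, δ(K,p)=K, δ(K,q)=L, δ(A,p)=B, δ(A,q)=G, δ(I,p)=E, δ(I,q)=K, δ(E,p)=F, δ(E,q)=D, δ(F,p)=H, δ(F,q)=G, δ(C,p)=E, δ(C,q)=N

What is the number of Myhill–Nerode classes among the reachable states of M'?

Reachable states from the start: {A,B,C,D,E,F,G,H,I,K,L,M,N}. Unreachable: {J} — drop them.
Start with accepting vs non-accepting: {A,B,C,E,F,G,H,I,K,L,M,N} | {D}.
On input q, block {A,B,C,E,F,G,H,I,K,L,M,N} splits into {A,B,C,F,G,H,I,K,L,M,N} and {E}.
Refine {A,B,C,F,G,H,I,K,L,M,N} on symbol p: members go to different blocks, giving {A,F,G,K,L,M,N} and {B,C,H,I}.
Refine {A,F,G,K,L,M,N} on symbol p: members go to different blocks, giving {A,F,G,L,M} and {K,N}.
On input q, block {A,F,G,L,M} splits into {A,F,L,M} and {G}.
Refine {K,N} on symbol p: members go to different blocks, giving {K} and {N}.
Refine {B,C,H,I} on symbol q: members go to different blocks, giving {B,C,H} and {I}.
Stable partition: {A,F,L,M} | {D} | {E} | {B,C,H} | {K} | {G} | {N} | {I} — 8 equivalence classes.

8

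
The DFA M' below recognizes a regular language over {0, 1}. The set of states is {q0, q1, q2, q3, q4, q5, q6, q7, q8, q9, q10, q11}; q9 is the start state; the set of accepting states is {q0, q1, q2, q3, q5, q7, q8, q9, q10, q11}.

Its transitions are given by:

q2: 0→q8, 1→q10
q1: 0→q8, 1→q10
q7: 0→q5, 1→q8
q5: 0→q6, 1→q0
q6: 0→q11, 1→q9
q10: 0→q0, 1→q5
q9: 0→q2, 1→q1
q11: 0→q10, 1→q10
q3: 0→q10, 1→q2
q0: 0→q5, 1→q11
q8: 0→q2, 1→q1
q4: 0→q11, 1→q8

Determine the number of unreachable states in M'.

3

BFS from q9 reaches {q0, q1, q2, q5, q6, q8, q9, q10, q11}; the 3 state(s) q3, q4, q7 are never visited.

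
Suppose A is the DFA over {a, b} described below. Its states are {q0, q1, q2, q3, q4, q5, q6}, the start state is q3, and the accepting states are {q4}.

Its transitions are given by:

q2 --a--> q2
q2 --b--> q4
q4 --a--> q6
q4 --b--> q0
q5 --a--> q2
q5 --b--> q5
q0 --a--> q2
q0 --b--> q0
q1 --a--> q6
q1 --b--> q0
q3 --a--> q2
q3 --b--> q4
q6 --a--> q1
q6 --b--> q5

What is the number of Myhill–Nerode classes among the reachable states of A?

4

Initial partition by acceptance: {q4} | {q0,q1,q2,q3,q5,q6}.
Split {q0,q1,q2,q3,q5,q6} by δ(·,b) → {q0,q1,q5,q6} and {q2,q3}.
On input a, block {q0,q1,q5,q6} splits into {q0,q5} and {q1,q6}.
No further refinement is possible. Final partition (4 blocks): {q4} | {q0,q5} | {q2,q3} | {q1,q6}.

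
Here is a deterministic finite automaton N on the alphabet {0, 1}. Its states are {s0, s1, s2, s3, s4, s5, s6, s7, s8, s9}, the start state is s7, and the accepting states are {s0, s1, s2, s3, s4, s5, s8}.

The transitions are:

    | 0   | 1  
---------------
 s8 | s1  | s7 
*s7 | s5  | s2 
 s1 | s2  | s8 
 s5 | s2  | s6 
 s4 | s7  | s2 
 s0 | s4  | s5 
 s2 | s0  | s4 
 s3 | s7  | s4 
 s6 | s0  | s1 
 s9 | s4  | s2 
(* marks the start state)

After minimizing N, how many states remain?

First remove the unreachable states {s3,s9}; 8 states remain.
Initial partition by acceptance: {s0,s1,s2,s4,s5,s8} | {s6,s7}.
Split {s0,s1,s2,s4,s5,s8} by δ(·,0) → {s0,s1,s2,s5,s8} and {s4}.
Split {s0,s1,s2,s5,s8} by δ(·,0) → {s1,s2,s5,s8} and {s0}.
Split {s1,s2,s5,s8} by δ(·,0) → {s1,s5,s8} and {s2}.
Split {s1,s5,s8} by δ(·,0) → {s1,s5} and {s8}.
Split {s1,s5} by δ(·,1) → {s1} and {s5}.
On input 0, block {s6,s7} splits into {s6} and {s7}.
Stable partition: {s1} | {s6} | {s4} | {s0} | {s2} | {s8} | {s5} | {s7} — 8 equivalence classes.

8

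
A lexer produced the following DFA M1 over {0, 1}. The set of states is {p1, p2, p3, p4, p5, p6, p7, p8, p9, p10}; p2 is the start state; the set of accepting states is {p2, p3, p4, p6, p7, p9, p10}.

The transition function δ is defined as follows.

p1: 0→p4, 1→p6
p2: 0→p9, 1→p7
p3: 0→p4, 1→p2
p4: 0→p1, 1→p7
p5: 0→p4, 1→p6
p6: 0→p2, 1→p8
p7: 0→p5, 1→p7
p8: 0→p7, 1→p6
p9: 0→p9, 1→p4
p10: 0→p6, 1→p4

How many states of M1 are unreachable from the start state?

2

BFS from p2 reaches {p1, p2, p4, p5, p6, p7, p8, p9}; the 2 state(s) p3, p10 are never visited.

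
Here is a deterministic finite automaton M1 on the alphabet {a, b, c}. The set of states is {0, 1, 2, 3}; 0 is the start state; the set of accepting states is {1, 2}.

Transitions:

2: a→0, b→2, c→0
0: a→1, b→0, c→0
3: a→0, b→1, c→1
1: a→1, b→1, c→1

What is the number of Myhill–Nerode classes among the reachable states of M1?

2

States {2,3} cannot be reached from the start state, so discard them.
P0 = {1} | {0}.
The partition is now stable with 2 blocks: {1} | {0}.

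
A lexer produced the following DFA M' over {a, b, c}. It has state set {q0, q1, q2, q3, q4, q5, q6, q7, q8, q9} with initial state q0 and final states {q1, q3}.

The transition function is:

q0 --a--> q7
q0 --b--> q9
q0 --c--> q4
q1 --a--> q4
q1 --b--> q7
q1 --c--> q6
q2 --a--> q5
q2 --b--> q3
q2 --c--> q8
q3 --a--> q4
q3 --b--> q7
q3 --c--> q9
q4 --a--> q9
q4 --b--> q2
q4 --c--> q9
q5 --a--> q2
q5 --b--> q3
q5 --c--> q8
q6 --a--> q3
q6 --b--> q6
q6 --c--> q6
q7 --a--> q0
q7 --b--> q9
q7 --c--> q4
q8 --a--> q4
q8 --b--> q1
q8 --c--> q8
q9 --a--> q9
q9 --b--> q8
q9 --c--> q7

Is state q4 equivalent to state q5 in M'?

Initial partition by acceptance: {q1,q3} | {q0,q2,q4,q5,q6,q7,q8,q9}.
On input a, block {q0,q2,q4,q5,q6,q7,q8,q9} splits into {q0,q2,q4,q5,q7,q8,q9} and {q6}.
Split {q1,q3} by δ(·,c) → {q1} and {q3}.
On input b, block {q0,q2,q4,q5,q7,q8,q9} splits into {q0,q4,q7,q9} and {q2,q5} and {q8}.
On input b, block {q0,q4,q7,q9} splits into {q0,q7} and {q4} and {q9}.
The partition is now stable with 8 blocks: {q1} | {q0,q7} | {q6} | {q3} | {q2,q5} | {q8} | {q4} | {q9}.
q4 and q5 end up in different blocks, so they are distinguishable. For instance, the string 'b' is accepted from only q5.

No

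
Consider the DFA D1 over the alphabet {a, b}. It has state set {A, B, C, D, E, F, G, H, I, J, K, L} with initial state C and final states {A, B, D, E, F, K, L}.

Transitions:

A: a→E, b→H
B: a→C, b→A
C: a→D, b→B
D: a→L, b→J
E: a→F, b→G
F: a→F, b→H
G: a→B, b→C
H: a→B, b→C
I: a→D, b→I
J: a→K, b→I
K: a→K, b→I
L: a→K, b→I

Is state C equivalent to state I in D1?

No

Initial partition by acceptance: {A,B,D,E,F,K,L} | {C,G,H,I,J}.
On input a, block {A,B,D,E,F,K,L} splits into {A,D,E,F,K,L} and {B}.
Refine {C,G,H,I,J} on symbol a: members go to different blocks, giving {C,I,J} and {G,H}.
On input b, block {A,D,E,F,K,L} splits into {A,E,F} and {D,K,L}.
On input b, block {C,I,J} splits into {I,J} and {C}.
No further refinement is possible. Final partition (6 blocks): {A,E,F} | {I,J} | {B} | {G,H} | {D,K,L} | {C}.
C and I end up in different blocks, so they are distinguishable. For instance, the string 'b' is accepted from only C.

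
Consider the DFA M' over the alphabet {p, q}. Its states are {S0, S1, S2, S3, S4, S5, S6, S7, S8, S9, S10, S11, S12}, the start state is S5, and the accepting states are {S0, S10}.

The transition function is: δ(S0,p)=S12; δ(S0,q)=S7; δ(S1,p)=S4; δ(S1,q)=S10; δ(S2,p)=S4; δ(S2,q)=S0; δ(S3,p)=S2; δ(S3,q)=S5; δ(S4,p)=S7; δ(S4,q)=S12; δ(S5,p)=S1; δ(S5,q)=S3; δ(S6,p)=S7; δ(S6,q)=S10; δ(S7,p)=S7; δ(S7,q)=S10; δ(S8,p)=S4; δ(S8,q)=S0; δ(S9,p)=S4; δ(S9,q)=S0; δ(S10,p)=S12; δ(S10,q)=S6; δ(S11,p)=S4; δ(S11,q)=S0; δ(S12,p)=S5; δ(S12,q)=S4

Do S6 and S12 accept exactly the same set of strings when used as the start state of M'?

Reachable states from the start: {S0,S1,S2,S3,S4,S5,S6,S7,S10,S12}. Unreachable: {S8,S9,S11} — drop them.
Initial partition by acceptance: {S0,S10} | {S1,S2,S3,S4,S5,S6,S7,S12}.
Split {S1,S2,S3,S4,S5,S6,S7,S12} by δ(·,q) → {S1,S2,S6,S7} and {S3,S4,S5,S12}.
Split {S1,S2,S6,S7} by δ(·,p) → {S1,S2} and {S6,S7}.
Split {S3,S4,S5,S12} by δ(·,p) → {S3,S5} and {S4} and {S12}.
Stable partition: {S0,S10} | {S1,S2} | {S3,S5} | {S6,S7} | {S4} | {S12} — 6 equivalence classes.
S6 and S12 end up in different blocks, so they are distinguishable. For instance, the string 'q' is accepted from only S6.

No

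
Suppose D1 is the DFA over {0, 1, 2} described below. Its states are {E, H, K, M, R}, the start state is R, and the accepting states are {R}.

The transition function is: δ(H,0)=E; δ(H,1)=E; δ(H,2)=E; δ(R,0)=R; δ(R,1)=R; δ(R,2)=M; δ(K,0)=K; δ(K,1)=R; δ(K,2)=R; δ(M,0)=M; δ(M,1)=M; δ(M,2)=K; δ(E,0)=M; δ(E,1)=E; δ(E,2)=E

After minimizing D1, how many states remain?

3

Reachable states from the start: {K,M,R}. Unreachable: {E,H} — drop them.
Start with accepting vs non-accepting: {R} | {K,M}.
Split {K,M} by δ(·,1) → {M} and {K}.
The partition is now stable with 3 blocks: {R} | {M} | {K}.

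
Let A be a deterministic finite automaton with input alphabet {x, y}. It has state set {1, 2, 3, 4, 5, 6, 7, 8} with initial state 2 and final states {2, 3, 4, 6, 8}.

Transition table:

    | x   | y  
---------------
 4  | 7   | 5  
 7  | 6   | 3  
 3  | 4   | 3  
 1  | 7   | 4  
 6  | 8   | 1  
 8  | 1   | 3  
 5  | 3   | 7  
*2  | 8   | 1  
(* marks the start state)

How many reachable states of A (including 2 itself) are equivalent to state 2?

2

Every state is reachable, so we keep all 8.
Start with accepting vs non-accepting: {2,3,4,6,8} | {1,5,7}.
On input x, block {2,3,4,6,8} splits into {2,3,6} and {4,8}.
Refine {2,3,6} on symbol y: members go to different blocks, giving {2,6} and {3}.
Split {1,5,7} by δ(·,x) → {1} and {5} and {7}.
Refine {4,8} on symbol x: members go to different blocks, giving {4} and {8}.
Stable partition: {2,6} | {1} | {4} | {3} | {5} | {7} | {8} — 7 equivalence classes.
The equivalence class containing 2 is {2,6}, of size 2.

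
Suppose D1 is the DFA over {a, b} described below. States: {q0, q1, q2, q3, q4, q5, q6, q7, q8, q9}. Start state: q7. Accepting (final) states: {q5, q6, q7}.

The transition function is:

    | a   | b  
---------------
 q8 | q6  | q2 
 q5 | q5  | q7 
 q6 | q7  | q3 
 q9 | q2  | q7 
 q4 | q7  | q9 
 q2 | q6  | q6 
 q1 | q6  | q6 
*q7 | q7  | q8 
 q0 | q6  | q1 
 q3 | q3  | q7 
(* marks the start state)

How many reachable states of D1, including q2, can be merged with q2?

1

States {q0,q1,q4,q5,q9} cannot be reached from the start state, so discard them.
P0 = {q6,q7} | {q2,q3,q8}.
Refine {q2,q3,q8} on symbol a: members go to different blocks, giving {q2,q8} and {q3}.
On input b, block {q6,q7} splits into {q6} and {q7}.
On input b, block {q2,q8} splits into {q2} and {q8}.
The partition is now stable with 5 blocks: {q6} | {q2} | {q3} | {q7} | {q8}.
The equivalence class containing q2 is {q2}, of size 1.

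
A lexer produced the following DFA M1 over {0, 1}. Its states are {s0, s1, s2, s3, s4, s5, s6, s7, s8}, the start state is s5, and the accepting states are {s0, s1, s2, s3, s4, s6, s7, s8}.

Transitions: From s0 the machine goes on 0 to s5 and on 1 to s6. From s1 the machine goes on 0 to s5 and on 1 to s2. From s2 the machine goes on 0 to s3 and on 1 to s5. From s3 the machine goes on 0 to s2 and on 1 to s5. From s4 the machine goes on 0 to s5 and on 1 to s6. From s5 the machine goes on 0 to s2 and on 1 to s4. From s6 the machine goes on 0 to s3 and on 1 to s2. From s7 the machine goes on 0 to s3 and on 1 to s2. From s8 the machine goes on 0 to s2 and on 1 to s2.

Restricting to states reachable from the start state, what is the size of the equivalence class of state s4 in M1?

1

First remove the unreachable states {s0,s1,s7,s8}; 5 states remain.
Initial partition by acceptance: {s2,s3,s4,s6} | {s5}.
Refine {s2,s3,s4,s6} on symbol 0: members go to different blocks, giving {s2,s3,s6} and {s4}.
Split {s2,s3,s6} by δ(·,1) → {s2,s3} and {s6}.
No further refinement is possible. Final partition (4 blocks): {s2,s3} | {s5} | {s4} | {s6}.
State s4 belongs to the block {s4}, which has 1 states.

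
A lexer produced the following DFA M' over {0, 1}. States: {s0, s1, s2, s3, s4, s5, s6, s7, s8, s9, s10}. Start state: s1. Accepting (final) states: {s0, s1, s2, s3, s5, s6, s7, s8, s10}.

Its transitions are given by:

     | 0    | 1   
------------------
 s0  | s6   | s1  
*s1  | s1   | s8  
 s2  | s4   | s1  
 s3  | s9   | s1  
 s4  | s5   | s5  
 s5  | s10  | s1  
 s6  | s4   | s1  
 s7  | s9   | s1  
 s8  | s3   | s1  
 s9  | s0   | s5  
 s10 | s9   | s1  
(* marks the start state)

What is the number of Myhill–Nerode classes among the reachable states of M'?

States {s2,s7} cannot be reached from the start state, so discard them.
Initial partition by acceptance: {s0,s1,s3,s5,s6,s8,s10} | {s4,s9}.
Split {s0,s1,s3,s5,s6,s8,s10} by δ(·,0) → {s0,s1,s5,s8} and {s3,s6,s10}.
On input 0, block {s0,s1,s5,s8} splits into {s0,s5,s8} and {s1}.
The partition is now stable with 4 blocks: {s0,s5,s8} | {s4,s9} | {s3,s6,s10} | {s1}.

4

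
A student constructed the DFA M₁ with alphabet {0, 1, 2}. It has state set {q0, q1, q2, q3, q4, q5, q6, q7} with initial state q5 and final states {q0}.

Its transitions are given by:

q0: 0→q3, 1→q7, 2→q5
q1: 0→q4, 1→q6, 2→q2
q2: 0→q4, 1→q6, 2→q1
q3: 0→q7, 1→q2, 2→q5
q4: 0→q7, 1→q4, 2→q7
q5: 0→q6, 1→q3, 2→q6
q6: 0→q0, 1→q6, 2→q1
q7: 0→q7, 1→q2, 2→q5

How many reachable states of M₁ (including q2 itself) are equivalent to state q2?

All states are reachable from the start state.
Start with accepting vs non-accepting: {q0} | {q1,q2,q3,q4,q5,q6,q7}.
On input 0, block {q1,q2,q3,q4,q5,q6,q7} splits into {q1,q2,q3,q4,q5,q7} and {q6}.
On input 0, block {q1,q2,q3,q4,q5,q7} splits into {q1,q2,q3,q4,q7} and {q5}.
On input 1, block {q1,q2,q3,q4,q7} splits into {q3,q4,q7} and {q1,q2}.
On input 1, block {q3,q4,q7} splits into {q3,q7} and {q4}.
Stable partition: {q0} | {q3,q7} | {q6} | {q5} | {q1,q2} | {q4} — 6 equivalence classes.
The equivalence class containing q2 is {q1,q2}, of size 2.

2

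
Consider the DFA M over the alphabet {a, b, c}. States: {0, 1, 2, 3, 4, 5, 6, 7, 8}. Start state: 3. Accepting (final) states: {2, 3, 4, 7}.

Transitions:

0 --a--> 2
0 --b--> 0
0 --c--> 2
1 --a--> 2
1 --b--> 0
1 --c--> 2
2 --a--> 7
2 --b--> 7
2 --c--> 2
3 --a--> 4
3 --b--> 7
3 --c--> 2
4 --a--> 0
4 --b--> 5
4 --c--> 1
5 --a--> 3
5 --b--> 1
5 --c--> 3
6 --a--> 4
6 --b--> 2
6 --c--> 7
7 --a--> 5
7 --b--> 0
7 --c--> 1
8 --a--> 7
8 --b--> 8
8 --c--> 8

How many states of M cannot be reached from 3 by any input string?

Starting at 3 and following transitions, the reachable set is {0, 1, 2, 3, 4, 5, 7}. That leaves 6, 8 unreachable — 2 in total.

2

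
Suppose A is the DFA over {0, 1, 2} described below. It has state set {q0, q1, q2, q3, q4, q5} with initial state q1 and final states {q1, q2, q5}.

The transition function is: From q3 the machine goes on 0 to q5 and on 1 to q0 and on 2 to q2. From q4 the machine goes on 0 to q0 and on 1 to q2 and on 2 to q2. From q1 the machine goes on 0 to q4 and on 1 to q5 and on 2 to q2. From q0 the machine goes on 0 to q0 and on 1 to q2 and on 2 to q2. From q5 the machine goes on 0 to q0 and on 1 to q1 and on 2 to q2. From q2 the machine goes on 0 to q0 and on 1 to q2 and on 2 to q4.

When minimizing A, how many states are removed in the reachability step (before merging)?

BFS from q1 reaches {q0, q1, q2, q4, q5}; the 1 state(s) q3 are never visited.

1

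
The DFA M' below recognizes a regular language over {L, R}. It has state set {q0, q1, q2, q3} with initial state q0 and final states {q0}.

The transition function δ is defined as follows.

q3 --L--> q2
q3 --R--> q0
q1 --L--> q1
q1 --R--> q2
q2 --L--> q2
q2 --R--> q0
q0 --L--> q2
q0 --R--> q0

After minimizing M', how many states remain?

2

States {q1,q3} cannot be reached from the start state, so discard them.
Start with accepting vs non-accepting: {q0} | {q2}.
No further refinement is possible. Final partition (2 blocks): {q0} | {q2}.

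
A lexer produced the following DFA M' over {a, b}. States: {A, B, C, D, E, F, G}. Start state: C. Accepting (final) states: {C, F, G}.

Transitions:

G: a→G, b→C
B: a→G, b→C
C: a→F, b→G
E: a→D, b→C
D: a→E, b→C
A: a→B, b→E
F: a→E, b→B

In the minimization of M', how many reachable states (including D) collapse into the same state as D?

Reachable states from the start: {B,C,D,E,F,G}. Unreachable: {A} — drop them.
Initial partition by acceptance: {C,F,G} | {B,D,E}.
Split {C,F,G} by δ(·,a) → {C,G} and {F}.
Split {C,G} by δ(·,a) → {C} and {G}.
On input a, block {B,D,E} splits into {D,E} and {B}.
Stable partition: {C} | {D,E} | {F} | {G} | {B} — 5 equivalence classes.
State D belongs to the block {D,E}, which has 2 states.

2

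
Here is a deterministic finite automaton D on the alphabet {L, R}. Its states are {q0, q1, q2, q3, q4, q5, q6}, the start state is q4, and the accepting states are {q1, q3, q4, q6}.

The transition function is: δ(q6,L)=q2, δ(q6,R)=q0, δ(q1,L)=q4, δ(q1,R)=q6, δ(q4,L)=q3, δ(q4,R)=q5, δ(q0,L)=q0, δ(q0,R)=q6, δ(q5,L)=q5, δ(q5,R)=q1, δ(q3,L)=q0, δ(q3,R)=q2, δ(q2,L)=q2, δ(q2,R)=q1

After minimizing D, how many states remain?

6

Every state is reachable, so we keep all 7.
P0 = {q1,q3,q4,q6} | {q0,q2,q5}.
On input L, block {q1,q3,q4,q6} splits into {q1,q4} and {q3,q6}.
Refine {q1,q4} on symbol L: members go to different blocks, giving {q1} and {q4}.
Split {q0,q2,q5} by δ(·,R) → {q2,q5} and {q0}.
Refine {q3,q6} on symbol L: members go to different blocks, giving {q3} and {q6}.
The partition is now stable with 6 blocks: {q1} | {q2,q5} | {q3} | {q4} | {q0} | {q6}.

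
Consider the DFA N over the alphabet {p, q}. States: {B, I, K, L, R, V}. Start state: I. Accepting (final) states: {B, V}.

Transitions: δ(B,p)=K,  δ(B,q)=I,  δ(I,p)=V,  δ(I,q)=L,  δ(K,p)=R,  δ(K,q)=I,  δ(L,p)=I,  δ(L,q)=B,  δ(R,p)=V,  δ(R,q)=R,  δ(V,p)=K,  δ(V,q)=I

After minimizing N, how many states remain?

5

Every state is reachable, so we keep all 6.
P0 = {B,V} | {I,K,L,R}.
Refine {I,K,L,R} on symbol p: members go to different blocks, giving {I,R} and {K,L}.
On input q, block {I,R} splits into {R} and {I}.
On input p, block {K,L} splits into {L} and {K}.
Stable partition: {B,V} | {R} | {L} | {I} | {K} — 5 equivalence classes.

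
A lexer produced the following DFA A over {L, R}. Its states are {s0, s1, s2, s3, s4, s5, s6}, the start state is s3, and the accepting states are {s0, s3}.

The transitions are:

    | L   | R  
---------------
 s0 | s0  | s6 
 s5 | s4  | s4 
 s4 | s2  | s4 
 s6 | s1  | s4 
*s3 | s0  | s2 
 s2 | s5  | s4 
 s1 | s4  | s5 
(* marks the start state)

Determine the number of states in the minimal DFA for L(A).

2

Initial partition by acceptance: {s0,s3} | {s1,s2,s4,s5,s6}.
Stable partition: {s0,s3} | {s1,s2,s4,s5,s6} — 2 equivalence classes.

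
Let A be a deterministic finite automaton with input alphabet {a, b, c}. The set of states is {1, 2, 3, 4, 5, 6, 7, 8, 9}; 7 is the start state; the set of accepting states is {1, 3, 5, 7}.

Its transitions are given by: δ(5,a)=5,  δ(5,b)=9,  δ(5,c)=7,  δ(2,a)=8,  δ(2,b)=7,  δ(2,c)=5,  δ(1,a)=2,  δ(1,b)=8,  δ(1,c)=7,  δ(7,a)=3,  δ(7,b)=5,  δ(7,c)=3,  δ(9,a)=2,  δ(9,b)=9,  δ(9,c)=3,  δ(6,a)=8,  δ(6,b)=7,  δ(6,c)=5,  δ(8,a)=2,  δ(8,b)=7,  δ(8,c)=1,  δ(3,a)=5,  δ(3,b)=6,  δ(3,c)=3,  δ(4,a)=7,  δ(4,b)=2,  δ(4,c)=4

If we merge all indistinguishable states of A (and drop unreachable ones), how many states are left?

Reachable states from the start: {1,2,3,5,6,7,8,9}. Unreachable: {4} — drop them.
Start with accepting vs non-accepting: {1,3,5,7} | {2,6,8,9}.
On input a, block {1,3,5,7} splits into {3,5,7} and {1}.
On input b, block {3,5,7} splits into {3,5} and {7}.
Split {3,5} by δ(·,c) → {3} and {5}.
Refine {2,6,8,9} on symbol b: members go to different blocks, giving {2,6,8} and {9}.
Refine {2,6,8} on symbol c: members go to different blocks, giving {2,6} and {8}.
The partition is now stable with 7 blocks: {3} | {2,6} | {1} | {7} | {5} | {9} | {8}.

7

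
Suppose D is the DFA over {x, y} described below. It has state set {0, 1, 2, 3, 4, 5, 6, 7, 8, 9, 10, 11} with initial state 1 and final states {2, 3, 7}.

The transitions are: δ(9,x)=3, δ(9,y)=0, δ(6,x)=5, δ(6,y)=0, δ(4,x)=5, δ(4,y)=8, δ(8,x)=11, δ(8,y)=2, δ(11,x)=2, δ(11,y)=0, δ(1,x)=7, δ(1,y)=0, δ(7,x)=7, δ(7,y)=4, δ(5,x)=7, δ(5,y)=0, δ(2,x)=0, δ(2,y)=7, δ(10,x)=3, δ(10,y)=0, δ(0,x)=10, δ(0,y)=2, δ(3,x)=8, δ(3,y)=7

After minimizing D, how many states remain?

6

Reachable states from the start: {0,1,2,3,4,5,7,8,10,11}. Unreachable: {6,9} — drop them.
P0 = {2,3,7} | {0,1,4,5,8,10,11}.
Refine {2,3,7} on symbol x: members go to different blocks, giving {2,3} and {7}.
On input x, block {0,1,4,5,8,10,11} splits into {0,4,8} and {1,5} and {10,11}.
Split {0,4,8} by δ(·,x) → {0,8} and {4}.
The partition is now stable with 6 blocks: {2,3} | {0,8} | {7} | {1,5} | {10,11} | {4}.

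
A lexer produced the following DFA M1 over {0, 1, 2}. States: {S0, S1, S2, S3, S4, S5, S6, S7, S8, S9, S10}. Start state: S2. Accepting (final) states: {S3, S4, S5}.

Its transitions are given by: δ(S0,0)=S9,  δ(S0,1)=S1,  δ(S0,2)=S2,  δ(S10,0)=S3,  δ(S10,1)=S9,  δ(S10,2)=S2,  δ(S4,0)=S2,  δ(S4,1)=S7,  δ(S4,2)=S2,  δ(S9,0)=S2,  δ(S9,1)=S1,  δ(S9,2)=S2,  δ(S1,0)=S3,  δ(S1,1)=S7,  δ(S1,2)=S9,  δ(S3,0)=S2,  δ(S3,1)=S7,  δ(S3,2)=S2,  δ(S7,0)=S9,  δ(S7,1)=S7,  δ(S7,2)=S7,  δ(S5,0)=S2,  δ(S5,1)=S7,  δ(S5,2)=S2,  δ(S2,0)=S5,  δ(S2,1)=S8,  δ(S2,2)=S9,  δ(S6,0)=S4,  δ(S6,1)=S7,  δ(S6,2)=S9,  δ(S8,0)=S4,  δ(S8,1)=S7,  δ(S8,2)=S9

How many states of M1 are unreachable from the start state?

3

No path from S2 leads to S0, S6, S10; the other 8 states are all reachable.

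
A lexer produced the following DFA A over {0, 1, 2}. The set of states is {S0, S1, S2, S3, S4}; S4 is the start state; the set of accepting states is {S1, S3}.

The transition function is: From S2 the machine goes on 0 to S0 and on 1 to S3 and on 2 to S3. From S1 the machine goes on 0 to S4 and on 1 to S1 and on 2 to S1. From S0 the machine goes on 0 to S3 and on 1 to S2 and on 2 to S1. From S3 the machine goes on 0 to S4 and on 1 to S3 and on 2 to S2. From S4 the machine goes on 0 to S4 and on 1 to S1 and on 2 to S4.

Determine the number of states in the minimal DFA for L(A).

2

States {S0,S2,S3} cannot be reached from the start state, so discard them.
Start with accepting vs non-accepting: {S1} | {S4}.
No further refinement is possible. Final partition (2 blocks): {S1} | {S4}.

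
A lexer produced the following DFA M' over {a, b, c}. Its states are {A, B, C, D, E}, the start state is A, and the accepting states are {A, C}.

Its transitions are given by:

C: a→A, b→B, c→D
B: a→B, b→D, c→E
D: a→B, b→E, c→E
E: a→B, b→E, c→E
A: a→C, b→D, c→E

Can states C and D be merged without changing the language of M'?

Every state is reachable, so we keep all 5.
Start with accepting vs non-accepting: {A,C} | {B,D,E}.
The partition is now stable with 2 blocks: {A,C} | {B,D,E}.
C and D end up in different blocks, so they are distinguishable. For instance, the string 'ε' is accepted from only C.

No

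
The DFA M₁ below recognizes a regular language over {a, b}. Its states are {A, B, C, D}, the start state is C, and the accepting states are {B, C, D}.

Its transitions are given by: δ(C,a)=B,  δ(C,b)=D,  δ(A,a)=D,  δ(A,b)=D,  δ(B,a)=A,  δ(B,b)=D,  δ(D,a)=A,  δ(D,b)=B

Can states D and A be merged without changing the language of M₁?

Initial partition by acceptance: {B,C,D} | {A}.
Refine {B,C,D} on symbol a: members go to different blocks, giving {B,D} and {C}.
Stable partition: {B,D} | {A} | {C} — 3 equivalence classes.
D and A end up in different blocks, so they are distinguishable. For instance, the string 'ε' is accepted from only D.

No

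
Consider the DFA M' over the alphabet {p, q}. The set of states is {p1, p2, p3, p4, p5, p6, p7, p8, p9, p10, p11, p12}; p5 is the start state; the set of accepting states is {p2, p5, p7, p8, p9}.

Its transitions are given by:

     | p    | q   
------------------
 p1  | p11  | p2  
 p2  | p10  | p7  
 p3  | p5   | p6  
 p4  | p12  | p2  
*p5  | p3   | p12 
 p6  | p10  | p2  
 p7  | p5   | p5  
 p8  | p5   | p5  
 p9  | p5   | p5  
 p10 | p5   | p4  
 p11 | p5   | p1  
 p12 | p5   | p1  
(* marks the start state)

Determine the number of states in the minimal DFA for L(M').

Reachable states from the start: {p1,p2,p3,p4,p5,p6,p7,p10,p11,p12}. Unreachable: {p8,p9} — drop them.
Initial partition by acceptance: {p2,p5,p7} | {p1,p3,p4,p6,p10,p11,p12}.
On input p, block {p2,p5,p7} splits into {p2,p5} and {p7}.
Refine {p2,p5} on symbol q: members go to different blocks, giving {p2} and {p5}.
Split {p1,p3,p4,p6,p10,p11,p12} by δ(·,p) → {p3,p10,p11,p12} and {p1,p4,p6}.
No further refinement is possible. Final partition (5 blocks): {p2} | {p3,p10,p11,p12} | {p7} | {p5} | {p1,p4,p6}.

5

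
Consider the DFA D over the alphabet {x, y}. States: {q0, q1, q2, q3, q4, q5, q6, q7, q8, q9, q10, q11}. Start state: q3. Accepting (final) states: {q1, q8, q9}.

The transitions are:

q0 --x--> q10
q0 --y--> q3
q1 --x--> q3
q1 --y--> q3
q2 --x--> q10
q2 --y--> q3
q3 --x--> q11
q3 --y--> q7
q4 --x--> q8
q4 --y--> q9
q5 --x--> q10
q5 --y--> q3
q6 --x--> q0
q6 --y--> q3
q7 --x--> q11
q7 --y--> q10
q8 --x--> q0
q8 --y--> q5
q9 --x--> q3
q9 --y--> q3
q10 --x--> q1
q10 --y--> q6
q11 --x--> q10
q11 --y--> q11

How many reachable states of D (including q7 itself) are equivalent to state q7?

1

First remove the unreachable states {q2,q4,q5,q8,q9}; 7 states remain.
P0 = {q1} | {q0,q3,q6,q7,q10,q11}.
On input x, block {q0,q3,q6,q7,q10,q11} splits into {q0,q3,q6,q7,q11} and {q10}.
Refine {q0,q3,q6,q7,q11} on symbol x: members go to different blocks, giving {q3,q6,q7} and {q0,q11}.
Refine {q3,q6,q7} on symbol y: members go to different blocks, giving {q3,q6} and {q7}.
Refine {q3,q6} on symbol y: members go to different blocks, giving {q3} and {q6}.
On input y, block {q0,q11} splits into {q0} and {q11}.
No further refinement is possible. Final partition (7 blocks): {q1} | {q3} | {q10} | {q0} | {q7} | {q6} | {q11}.
The equivalence class containing q7 is {q7}, of size 1.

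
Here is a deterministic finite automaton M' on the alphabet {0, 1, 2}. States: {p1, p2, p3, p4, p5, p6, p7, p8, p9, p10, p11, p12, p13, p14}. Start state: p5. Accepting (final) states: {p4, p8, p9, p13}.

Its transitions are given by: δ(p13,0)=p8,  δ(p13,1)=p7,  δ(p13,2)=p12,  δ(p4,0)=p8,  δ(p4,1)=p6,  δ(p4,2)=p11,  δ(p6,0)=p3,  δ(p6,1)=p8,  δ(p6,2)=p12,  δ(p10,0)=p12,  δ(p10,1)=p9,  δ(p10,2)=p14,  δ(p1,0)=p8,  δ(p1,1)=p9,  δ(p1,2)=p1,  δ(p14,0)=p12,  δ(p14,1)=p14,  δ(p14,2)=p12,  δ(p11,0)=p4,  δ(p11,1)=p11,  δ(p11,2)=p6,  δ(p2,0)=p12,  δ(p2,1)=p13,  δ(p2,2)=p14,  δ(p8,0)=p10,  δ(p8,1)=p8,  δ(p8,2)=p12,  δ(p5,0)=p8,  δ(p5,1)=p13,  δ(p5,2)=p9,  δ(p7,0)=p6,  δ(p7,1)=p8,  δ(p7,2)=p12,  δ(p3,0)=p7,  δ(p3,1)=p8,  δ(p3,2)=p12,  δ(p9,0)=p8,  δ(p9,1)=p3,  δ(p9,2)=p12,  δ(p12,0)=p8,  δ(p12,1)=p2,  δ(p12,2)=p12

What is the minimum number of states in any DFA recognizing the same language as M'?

Reachable states from the start: {p2,p3,p5,p6,p7,p8,p9,p10,p12,p13,p14}. Unreachable: {p1,p4,p11} — drop them.
Initial partition by acceptance: {p8,p9,p13} | {p2,p3,p5,p6,p7,p10,p12,p14}.
On input 0, block {p8,p9,p13} splits into {p9,p13} and {p8}.
Split {p2,p3,p5,p6,p7,p10,p12,p14} by δ(·,0) → {p2,p3,p6,p7,p10,p14} and {p5,p12}.
Split {p2,p3,p6,p7,p10,p14} by δ(·,0) → {p2,p10,p14} and {p3,p6,p7}.
On input 1, block {p2,p10,p14} splits into {p2,p10} and {p14}.
Split {p5,p12} by δ(·,1) → {p5} and {p12}.
The partition is now stable with 7 blocks: {p9,p13} | {p2,p10} | {p8} | {p5} | {p3,p6,p7} | {p14} | {p12}.

7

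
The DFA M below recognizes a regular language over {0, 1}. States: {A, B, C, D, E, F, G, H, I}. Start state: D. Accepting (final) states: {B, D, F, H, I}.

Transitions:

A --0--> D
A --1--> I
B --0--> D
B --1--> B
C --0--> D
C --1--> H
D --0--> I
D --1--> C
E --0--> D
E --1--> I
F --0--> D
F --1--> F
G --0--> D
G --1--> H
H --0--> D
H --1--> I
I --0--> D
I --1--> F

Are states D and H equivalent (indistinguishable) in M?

States {A,B,E,G} cannot be reached from the start state, so discard them.
P0 = {D,F,H,I} | {C}.
On input 1, block {D,F,H,I} splits into {F,H,I} and {D}.
No further refinement is possible. Final partition (3 blocks): {F,H,I} | {C} | {D}.
D and H end up in different blocks, so they are distinguishable. For instance, the string '1' is accepted from only H.

No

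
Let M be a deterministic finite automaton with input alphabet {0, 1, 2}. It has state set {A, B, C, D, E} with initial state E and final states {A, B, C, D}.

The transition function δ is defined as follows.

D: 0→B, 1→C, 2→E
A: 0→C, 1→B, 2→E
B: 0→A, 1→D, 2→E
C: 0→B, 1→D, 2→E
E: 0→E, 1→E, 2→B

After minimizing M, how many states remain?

Every state is reachable, so we keep all 5.
Start with accepting vs non-accepting: {A,B,C,D} | {E}.
The partition is now stable with 2 blocks: {A,B,C,D} | {E}.

2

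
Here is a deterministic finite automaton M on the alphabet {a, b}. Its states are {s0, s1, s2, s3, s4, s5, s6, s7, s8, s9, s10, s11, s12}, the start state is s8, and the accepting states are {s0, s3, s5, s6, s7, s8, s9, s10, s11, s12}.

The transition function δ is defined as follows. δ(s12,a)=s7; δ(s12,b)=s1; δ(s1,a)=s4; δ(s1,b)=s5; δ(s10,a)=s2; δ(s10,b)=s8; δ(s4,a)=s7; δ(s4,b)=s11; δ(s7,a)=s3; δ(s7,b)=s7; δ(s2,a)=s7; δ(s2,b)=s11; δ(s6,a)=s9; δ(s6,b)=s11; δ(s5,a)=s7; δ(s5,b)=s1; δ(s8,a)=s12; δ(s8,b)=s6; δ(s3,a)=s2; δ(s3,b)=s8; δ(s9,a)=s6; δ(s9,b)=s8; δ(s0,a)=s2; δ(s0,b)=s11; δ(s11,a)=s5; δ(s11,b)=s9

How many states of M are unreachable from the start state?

2

BFS from s8 reaches {s1, s2, s3, s4, s5, s6, s7, s8, s9, s11, s12}; the 2 state(s) s0, s10 are never visited.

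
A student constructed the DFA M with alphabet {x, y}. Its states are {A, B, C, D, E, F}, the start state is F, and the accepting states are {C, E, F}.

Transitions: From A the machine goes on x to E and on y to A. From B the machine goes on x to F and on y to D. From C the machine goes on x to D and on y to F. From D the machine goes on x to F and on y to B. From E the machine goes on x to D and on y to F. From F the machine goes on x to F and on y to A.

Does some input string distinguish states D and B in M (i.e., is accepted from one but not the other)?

No

First remove the unreachable states {C}; 5 states remain.
Initial partition by acceptance: {E,F} | {A,B,D}.
Split {E,F} by δ(·,x) → {E} and {F}.
Refine {A,B,D} on symbol x: members go to different blocks, giving {B,D} and {A}.
No further refinement is possible. Final partition (4 blocks): {E} | {B,D} | {F} | {A}.
D and B lie in the same block of the stable partition, so they are equivalent — no string distinguishes them.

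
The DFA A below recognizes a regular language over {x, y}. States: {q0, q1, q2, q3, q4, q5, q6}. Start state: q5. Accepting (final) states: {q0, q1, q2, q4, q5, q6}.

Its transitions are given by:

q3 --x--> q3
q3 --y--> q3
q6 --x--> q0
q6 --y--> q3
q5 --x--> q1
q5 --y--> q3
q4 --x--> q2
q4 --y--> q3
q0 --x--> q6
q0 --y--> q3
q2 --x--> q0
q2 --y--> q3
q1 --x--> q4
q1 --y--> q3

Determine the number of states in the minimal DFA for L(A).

Every state is reachable, so we keep all 7.
P0 = {q0,q1,q2,q4,q5,q6} | {q3}.
No further refinement is possible. Final partition (2 blocks): {q0,q1,q2,q4,q5,q6} | {q3}.

2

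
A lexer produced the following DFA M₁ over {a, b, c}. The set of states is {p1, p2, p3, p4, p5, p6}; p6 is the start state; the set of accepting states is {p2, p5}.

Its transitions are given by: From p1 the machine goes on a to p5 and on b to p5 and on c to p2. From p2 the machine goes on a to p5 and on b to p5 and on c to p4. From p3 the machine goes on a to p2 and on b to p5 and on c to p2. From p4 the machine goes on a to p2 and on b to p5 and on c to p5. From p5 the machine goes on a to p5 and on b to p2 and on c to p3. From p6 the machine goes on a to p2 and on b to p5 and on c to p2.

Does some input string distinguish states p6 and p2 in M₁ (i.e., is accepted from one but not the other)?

Yes

Reachable states from the start: {p2,p3,p4,p5,p6}. Unreachable: {p1} — drop them.
P0 = {p2,p5} | {p3,p4,p6}.
Stable partition: {p2,p5} | {p3,p4,p6} — 2 equivalence classes.
p6 and p2 end up in different blocks, so they are distinguishable. For instance, the string 'ε' is accepted from only p2.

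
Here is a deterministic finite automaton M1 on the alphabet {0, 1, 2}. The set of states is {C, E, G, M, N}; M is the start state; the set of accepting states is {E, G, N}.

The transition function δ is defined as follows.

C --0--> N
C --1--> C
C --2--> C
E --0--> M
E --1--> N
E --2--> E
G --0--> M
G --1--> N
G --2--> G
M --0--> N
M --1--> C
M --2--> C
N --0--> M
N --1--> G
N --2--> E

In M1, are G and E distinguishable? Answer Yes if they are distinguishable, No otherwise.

All states are reachable from the start state.
P0 = {E,G,N} | {C,M}.
No further refinement is possible. Final partition (2 blocks): {E,G,N} | {C,M}.
G and E lie in the same block of the stable partition, so they are equivalent — no string distinguishes them.

No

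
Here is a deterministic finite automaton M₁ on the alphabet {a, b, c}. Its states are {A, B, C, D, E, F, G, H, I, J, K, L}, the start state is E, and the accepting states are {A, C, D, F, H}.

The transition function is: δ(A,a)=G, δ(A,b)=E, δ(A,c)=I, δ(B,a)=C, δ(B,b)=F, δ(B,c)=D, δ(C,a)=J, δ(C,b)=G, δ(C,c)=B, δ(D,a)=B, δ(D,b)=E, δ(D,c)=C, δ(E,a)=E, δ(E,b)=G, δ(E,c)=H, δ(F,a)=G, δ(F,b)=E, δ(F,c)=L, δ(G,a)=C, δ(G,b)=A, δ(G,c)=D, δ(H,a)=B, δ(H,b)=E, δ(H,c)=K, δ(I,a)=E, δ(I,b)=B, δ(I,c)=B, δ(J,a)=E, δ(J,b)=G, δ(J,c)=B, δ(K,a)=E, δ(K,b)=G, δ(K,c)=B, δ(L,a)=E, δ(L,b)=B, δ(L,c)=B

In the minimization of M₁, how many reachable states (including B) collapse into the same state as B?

Initial partition by acceptance: {A,C,D,F,H} | {B,E,G,I,J,K,L}.
Split {A,C,D,F,H} by δ(·,c) → {A,C,F,H} and {D}.
On input a, block {B,E,G,I,J,K,L} splits into {E,I,J,K,L} and {B,G}.
Split {A,C,F,H} by δ(·,a) → {A,F,H} and {C}.
On input c, block {E,I,J,K,L} splits into {I,J,K,L} and {E}.
The partition is now stable with 6 blocks: {A,F,H} | {I,J,K,L} | {D} | {B,G} | {C} | {E}.
State B belongs to the block {B,G}, which has 2 states.

2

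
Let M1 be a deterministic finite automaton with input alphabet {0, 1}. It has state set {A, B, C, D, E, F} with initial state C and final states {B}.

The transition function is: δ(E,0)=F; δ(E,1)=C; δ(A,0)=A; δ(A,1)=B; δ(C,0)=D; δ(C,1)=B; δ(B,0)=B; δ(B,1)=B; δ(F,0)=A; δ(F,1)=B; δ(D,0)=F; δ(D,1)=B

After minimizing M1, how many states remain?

2

States {E} cannot be reached from the start state, so discard them.
Initial partition by acceptance: {B} | {A,C,D,F}.
No further refinement is possible. Final partition (2 blocks): {B} | {A,C,D,F}.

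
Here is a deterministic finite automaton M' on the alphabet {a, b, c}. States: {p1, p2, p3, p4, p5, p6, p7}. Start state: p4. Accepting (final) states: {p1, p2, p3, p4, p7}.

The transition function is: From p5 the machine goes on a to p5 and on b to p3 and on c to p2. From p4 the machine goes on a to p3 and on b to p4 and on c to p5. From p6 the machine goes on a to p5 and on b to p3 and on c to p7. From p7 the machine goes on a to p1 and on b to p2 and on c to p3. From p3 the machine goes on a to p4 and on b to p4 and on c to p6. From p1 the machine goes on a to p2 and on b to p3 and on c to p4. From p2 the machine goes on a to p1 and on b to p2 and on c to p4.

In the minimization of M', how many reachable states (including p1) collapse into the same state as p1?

1

Initial partition by acceptance: {p1,p2,p3,p4,p7} | {p5,p6}.
Refine {p1,p2,p3,p4,p7} on symbol c: members go to different blocks, giving {p1,p2,p7} and {p3,p4}.
On input b, block {p1,p2,p7} splits into {p2,p7} and {p1}.
No further refinement is possible. Final partition (4 blocks): {p2,p7} | {p5,p6} | {p3,p4} | {p1}.
The equivalence class containing p1 is {p1}, of size 1.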